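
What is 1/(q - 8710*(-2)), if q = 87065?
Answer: 1/104485 ≈ 9.5708e-6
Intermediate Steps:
1/(q - 8710*(-2)) = 1/(87065 - 8710*(-2)) = 1/(87065 + 17420) = 1/104485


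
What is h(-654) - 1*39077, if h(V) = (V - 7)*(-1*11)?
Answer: -31806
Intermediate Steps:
h(V) = 77 - 11*V (h(V) = (-7 + V)*(-11) = 77 - 11*V)
h(-654) - 1*39077 = (77 - 11*(-654)) - 1*39077 = (77 + 7194) - 39077 = 7271 - 39077 = -31806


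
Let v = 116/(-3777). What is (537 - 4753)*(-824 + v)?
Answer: 13121726624/3777 ≈ 3.4741e+6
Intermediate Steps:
v = -116/3777 (v = 116*(-1/3777) = -116/3777 ≈ -0.030712)
(537 - 4753)*(-824 + v) = (537 - 4753)*(-824 - 116/3777) = -4216*(-3112364/3777) = 13121726624/3777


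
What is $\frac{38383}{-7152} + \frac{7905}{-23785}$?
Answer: $- \frac{193895243}{34022064} \approx -5.6991$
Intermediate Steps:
$\frac{38383}{-7152} + \frac{7905}{-23785} = 38383 \left(- \frac{1}{7152}\right) + 7905 \left(- \frac{1}{23785}\right) = - \frac{38383}{7152} - \frac{1581}{4757} = - \frac{193895243}{34022064}$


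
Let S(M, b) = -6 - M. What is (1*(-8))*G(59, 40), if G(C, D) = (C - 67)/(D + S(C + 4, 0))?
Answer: -64/29 ≈ -2.2069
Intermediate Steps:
G(C, D) = (-67 + C)/(-10 + D - C) (G(C, D) = (C - 67)/(D + (-6 - (C + 4))) = (-67 + C)/(D + (-6 - (4 + C))) = (-67 + C)/(D + (-6 + (-4 - C))) = (-67 + C)/(D + (-10 - C)) = (-67 + C)/(-10 + D - C))
(1*(-8))*G(59, 40) = (1*(-8))*((67 - 1*59)/(10 + 59 - 1*40)) = -8*(67 - 59)/(10 + 59 - 40) = -8*8/29 = -64/29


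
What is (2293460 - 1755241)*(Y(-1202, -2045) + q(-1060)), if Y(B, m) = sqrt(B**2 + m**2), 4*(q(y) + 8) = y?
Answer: -146933787 + 538219*sqrt(5626829) ≈ 1.1298e+9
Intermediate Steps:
q(y) = -8 + y/4
(2293460 - 1755241)*(Y(-1202, -2045) + q(-1060)) = (2293460 - 1755241)*(sqrt((-1202)**2 + (-2045)**2) + (-8 + (1/4)*(-1060))) = 538219*(sqrt(1444804 + 4182025) + (-8 - 265)) = 538219*(sqrt(5626829) - 273) = 538219*(-273 + sqrt(5626829)) = -146933787 + 538219*sqrt(5626829)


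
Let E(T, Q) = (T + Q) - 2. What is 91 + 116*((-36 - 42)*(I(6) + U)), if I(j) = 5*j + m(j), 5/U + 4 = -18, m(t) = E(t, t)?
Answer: -3957499/11 ≈ -3.5977e+5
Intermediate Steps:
E(T, Q) = -2 + Q + T (E(T, Q) = (Q + T) - 2 = -2 + Q + T)
m(t) = -2 + 2*t (m(t) = -2 + t + t = -2 + 2*t)
U = -5/22 (U = 5/(-4 - 18) = 5/(-22) = 5*(-1/22) = -5/22 ≈ -0.22727)
I(j) = -2 + 7*j (I(j) = 5*j + (-2 + 2*j) = -2 + 7*j)
91 + 116*((-36 - 42)*(I(6) + U)) = 91 + 116*((-36 - 42)*((-2 + 7*6) - 5/22)) = 91 + 116*(-78*((-2 + 42) - 5/22)) = 91 + 116*(-78*(40 - 5/22)) = 91 + 116*(-78*875/22) = 91 + 116*(-34125/11) = 91 - 3958500/11 = -3957499/11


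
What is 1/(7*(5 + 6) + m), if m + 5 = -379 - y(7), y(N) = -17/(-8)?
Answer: -8/2473 ≈ -0.0032349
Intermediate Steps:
y(N) = 17/8 (y(N) = -17*(-⅛) = 17/8)
m = -3089/8 (m = -5 + (-379 - 1*17/8) = -5 + (-379 - 17/8) = -5 - 3049/8 = -3089/8 ≈ -386.13)
1/(7*(5 + 6) + m) = 1/(7*(5 + 6) - 3089/8) = 1/(7*11 - 3089/8) = 1/(77 - 3089/8) = 1/(-2473/8) = -8/2473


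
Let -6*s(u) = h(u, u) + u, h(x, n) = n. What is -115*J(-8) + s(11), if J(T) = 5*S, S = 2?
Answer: -3461/3 ≈ -1153.7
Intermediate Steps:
s(u) = -u/3 (s(u) = -(u + u)/6 = -u/3)
J(T) = 10 (J(T) = 5*2 = 10)
-115*J(-8) + s(11) = -115*10 - ⅓*11 = -1150 - 11/3 = -3461/3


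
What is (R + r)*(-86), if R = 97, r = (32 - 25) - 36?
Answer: -5848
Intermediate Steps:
r = -29 (r = 7 - 36 = -29)
(R + r)*(-86) = (97 - 29)*(-86) = 68*(-86) = -5848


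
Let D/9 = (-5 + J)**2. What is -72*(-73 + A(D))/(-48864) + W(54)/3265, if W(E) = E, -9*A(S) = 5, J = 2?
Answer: -915799/9971310 ≈ -0.091843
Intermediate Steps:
D = 81 (D = 9*(-5 + 2)**2 = 9*(-3)**2 = 9*9 = 81)
A(S) = -5/9 (A(S) = -1/9*5 = -5/9)
-72*(-73 + A(D))/(-48864) + W(54)/3265 = -72*(-73 - 5/9)/(-48864) + 54/3265 = -72*(-662/9)*(-1/48864) + 54*(1/3265) = 5296*(-1/48864) + 54/3265 = -331/3054 + 54/3265 = -915799/9971310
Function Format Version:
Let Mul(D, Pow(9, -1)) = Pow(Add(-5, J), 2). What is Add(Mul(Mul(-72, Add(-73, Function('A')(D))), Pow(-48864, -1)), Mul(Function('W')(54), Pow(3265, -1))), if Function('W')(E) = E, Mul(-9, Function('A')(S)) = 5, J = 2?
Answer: Rational(-915799, 9971310) ≈ -0.091843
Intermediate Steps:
D = 81 (D = Mul(9, Pow(Add(-5, 2), 2)) = Mul(9, Pow(-3, 2)) = Mul(9, 9) = 81)
Function('A')(S) = Rational(-5, 9) (Function('A')(S) = Mul(Rational(-1, 9), 5) = Rational(-5, 9))
Add(Mul(Mul(-72, Add(-73, Function('A')(D))), Pow(-48864, -1)), Mul(Function('W')(54), Pow(3265, -1))) = Add(Mul(Mul(-72, Add(-73, Rational(-5, 9))), Pow(-48864, -1)), Mul(54, Pow(3265, -1))) = Add(Mul(Mul(-72, Rational(-662, 9)), Rational(-1, 48864)), Mul(54, Rational(1, 3265))) = Add(Mul(5296, Rational(-1, 48864)), Rational(54, 3265)) = Add(Rational(-331, 3054), Rational(54, 3265)) = Rational(-915799, 9971310)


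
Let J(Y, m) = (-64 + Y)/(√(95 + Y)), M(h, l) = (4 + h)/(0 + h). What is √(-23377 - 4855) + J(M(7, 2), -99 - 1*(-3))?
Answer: -437*√7/182 + 2*I*√7058 ≈ -6.3527 + 168.02*I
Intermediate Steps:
M(h, l) = (4 + h)/h
J(Y, m) = (-64 + Y)/√(95 + Y)
√(-23377 - 4855) + J(M(7, 2), -99 - 1*(-3)) = √(-23377 - 4855) + (-64 + (4 + 7)/7)/√(95 + (4 + 7)/7) = √(-28232) + (-64 + (⅐)*11)/√(95 + (⅐)*11) = 2*I*√7058 + (-64 + 11/7)/√(95 + 11/7) = 2*I*√7058 - 437/7/√(676/7) = 2*I*√7058 + (√7/26)*(-437/7) = 2*I*√7058 - 437*√7/182 = -437*√7/182 + 2*I*√7058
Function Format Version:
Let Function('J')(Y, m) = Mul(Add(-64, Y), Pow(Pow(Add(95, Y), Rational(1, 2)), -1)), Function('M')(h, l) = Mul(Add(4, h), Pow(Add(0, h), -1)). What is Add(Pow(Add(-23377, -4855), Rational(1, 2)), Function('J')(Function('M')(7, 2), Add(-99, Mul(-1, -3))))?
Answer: Add(Mul(Rational(-437, 182), Pow(7, Rational(1, 2))), Mul(2, I, Pow(7058, Rational(1, 2)))) ≈ Add(-6.3527, Mul(168.02, I))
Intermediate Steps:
Function('M')(h, l) = Mul(Pow(h, -1), Add(4, h)) (Function('M')(h, l) = Mul(Add(4, h), Pow(h, -1)) = Mul(Pow(h, -1), Add(4, h)))
Function('J')(Y, m) = Mul(Pow(Add(95, Y), Rational(-1, 2)), Add(-64, Y)) (Function('J')(Y, m) = Mul(Add(-64, Y), Pow(Add(95, Y), Rational(-1, 2))) = Mul(Pow(Add(95, Y), Rational(-1, 2)), Add(-64, Y)))
Add(Pow(Add(-23377, -4855), Rational(1, 2)), Function('J')(Function('M')(7, 2), Add(-99, Mul(-1, -3)))) = Add(Pow(Add(-23377, -4855), Rational(1, 2)), Mul(Pow(Add(95, Mul(Pow(7, -1), Add(4, 7))), Rational(-1, 2)), Add(-64, Mul(Pow(7, -1), Add(4, 7))))) = Add(Pow(-28232, Rational(1, 2)), Mul(Pow(Add(95, Mul(Rational(1, 7), 11)), Rational(-1, 2)), Add(-64, Mul(Rational(1, 7), 11)))) = Add(Mul(2, I, Pow(7058, Rational(1, 2))), Mul(Pow(Add(95, Rational(11, 7)), Rational(-1, 2)), Add(-64, Rational(11, 7)))) = Add(Mul(2, I, Pow(7058, Rational(1, 2))), Mul(Pow(Rational(676, 7), Rational(-1, 2)), Rational(-437, 7))) = Add(Mul(2, I, Pow(7058, Rational(1, 2))), Mul(Mul(Rational(1, 26), Pow(7, Rational(1, 2))), Rational(-437, 7))) = Add(Mul(2, I, Pow(7058, Rational(1, 2))), Mul(Rational(-437, 182), Pow(7, Rational(1, 2)))) = Add(Mul(Rational(-437, 182), Pow(7, Rational(1, 2))), Mul(2, I, Pow(7058, Rational(1, 2))))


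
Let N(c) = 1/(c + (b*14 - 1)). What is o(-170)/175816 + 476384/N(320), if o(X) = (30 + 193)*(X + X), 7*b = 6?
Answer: 6930803134261/43954 ≈ 1.5768e+8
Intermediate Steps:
b = 6/7 (b = (⅐)*6 = 6/7 ≈ 0.85714)
o(X) = 446*X (o(X) = 223*(2*X) = 446*X)
N(c) = 1/(11 + c) (N(c) = 1/(c + ((6/7)*14 - 1)) = 1/(c + (12 - 1)) = 1/(c + 11) = 1/(11 + c))
o(-170)/175816 + 476384/N(320) = (446*(-170))/175816 + 476384/(1/(11 + 320)) = -75820*1/175816 + 476384/(1/331) = -18955/43954 + 476384/(1/331) = -18955/43954 + 476384*331 = -18955/43954 + 157683104 = 6930803134261/43954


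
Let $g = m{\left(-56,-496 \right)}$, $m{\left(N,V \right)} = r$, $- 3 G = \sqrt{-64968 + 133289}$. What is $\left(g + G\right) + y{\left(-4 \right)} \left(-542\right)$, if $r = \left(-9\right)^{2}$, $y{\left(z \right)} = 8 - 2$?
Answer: $-3171 - \frac{\sqrt{68321}}{3} \approx -3258.1$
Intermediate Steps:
$y{\left(z \right)} = 6$ ($y{\left(z \right)} = 8 - 2 = 6$)
$G = - \frac{\sqrt{68321}}{3}$ ($G = - \frac{\sqrt{-64968 + 133289}}{3} = - \frac{\sqrt{68321}}{3} \approx -87.128$)
$r = 81$
$m{\left(N,V \right)} = 81$
$g = 81$
$\left(g + G\right) + y{\left(-4 \right)} \left(-542\right) = \left(81 - \frac{\sqrt{68321}}{3}\right) + 6 \left(-542\right) = \left(81 - \frac{\sqrt{68321}}{3}\right) - 3252 = -3171 - \frac{\sqrt{68321}}{3}$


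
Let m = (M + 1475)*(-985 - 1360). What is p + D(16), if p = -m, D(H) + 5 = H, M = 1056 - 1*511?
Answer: 4736911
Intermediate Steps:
M = 545 (M = 1056 - 511 = 545)
D(H) = -5 + H
m = -4736900 (m = (545 + 1475)*(-985 - 1360) = 2020*(-2345) = -4736900)
p = 4736900 (p = -1*(-4736900) = 4736900)
p + D(16) = 4736900 + (-5 + 16) = 4736900 + 11 = 4736911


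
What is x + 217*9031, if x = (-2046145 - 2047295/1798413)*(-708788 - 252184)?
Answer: 1178734495981222737/599471 ≈ 1.9663e+12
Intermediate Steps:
x = 1178733321181718320/599471 (x = (-2046145 - 2047295*1/1798413)*(-960972) = (-2046145 - 2047295/1798413)*(-960972) = -3679815815180/1798413*(-960972) = 1178733321181718320/599471 ≈ 1.9663e+12)
x + 217*9031 = 1178733321181718320/599471 + 217*9031 = 1178733321181718320/599471 + 1959727 = 1178734495981222737/599471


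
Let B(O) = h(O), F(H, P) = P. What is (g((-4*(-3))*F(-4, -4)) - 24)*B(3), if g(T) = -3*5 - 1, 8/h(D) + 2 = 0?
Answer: 160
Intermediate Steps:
h(D) = -4 (h(D) = 8/(-2 + 0) = 8/(-2) = 8*(-½) = -4)
B(O) = -4
g(T) = -16 (g(T) = -15 - 1 = -16)
(g((-4*(-3))*F(-4, -4)) - 24)*B(3) = (-16 - 24)*(-4) = -40*(-4) = 160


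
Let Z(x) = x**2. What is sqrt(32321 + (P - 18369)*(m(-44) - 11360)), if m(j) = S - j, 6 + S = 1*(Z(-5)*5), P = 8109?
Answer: sqrt(114913541) ≈ 10720.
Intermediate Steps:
S = 119 (S = -6 + 1*((-5)**2*5) = -6 + 1*(25*5) = -6 + 1*125 = -6 + 125 = 119)
m(j) = 119 - j
sqrt(32321 + (P - 18369)*(m(-44) - 11360)) = sqrt(32321 + (8109 - 18369)*((119 - 1*(-44)) - 11360)) = sqrt(32321 - 10260*((119 + 44) - 11360)) = sqrt(32321 - 10260*(163 - 11360)) = sqrt(32321 - 10260*(-11197)) = sqrt(32321 + 114881220) = sqrt(114913541)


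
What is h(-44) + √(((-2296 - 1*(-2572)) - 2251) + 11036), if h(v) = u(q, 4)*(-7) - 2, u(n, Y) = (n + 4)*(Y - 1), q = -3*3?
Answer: 103 + √9061 ≈ 198.19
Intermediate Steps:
q = -9
u(n, Y) = (-1 + Y)*(4 + n) (u(n, Y) = (4 + n)*(-1 + Y) = (-1 + Y)*(4 + n))
h(v) = 103 (h(v) = (-4 - 1*(-9) + 4*4 + 4*(-9))*(-7) - 2 = (-4 + 9 + 16 - 36)*(-7) - 2 = -15*(-7) - 2 = 105 - 2 = 103)
h(-44) + √(((-2296 - 1*(-2572)) - 2251) + 11036) = 103 + √(((-2296 - 1*(-2572)) - 2251) + 11036) = 103 + √(((-2296 + 2572) - 2251) + 11036) = 103 + √((276 - 2251) + 11036) = 103 + √(-1975 + 11036) = 103 + √9061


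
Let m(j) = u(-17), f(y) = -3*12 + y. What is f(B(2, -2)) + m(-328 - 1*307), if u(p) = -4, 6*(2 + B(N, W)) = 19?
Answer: -233/6 ≈ -38.833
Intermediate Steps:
B(N, W) = 7/6 (B(N, W) = -2 + (1/6)*19 = -2 + 19/6 = 7/6)
f(y) = -36 + y
m(j) = -4
f(B(2, -2)) + m(-328 - 1*307) = (-36 + 7/6) - 4 = -209/6 - 4 = -233/6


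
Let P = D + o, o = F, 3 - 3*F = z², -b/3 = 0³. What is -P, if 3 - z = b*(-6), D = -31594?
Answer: 31596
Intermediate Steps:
b = 0 (b = -3*0³ = -3*0 = 0)
z = 3 (z = 3 - 0*(-6) = 3 - 1*0 = 3 + 0 = 3)
F = -2 (F = 1 - ⅓*3² = 1 - ⅓*9 = 1 - 3 = -2)
o = -2
P = -31596 (P = -31594 - 2 = -31596)
-P = -1*(-31596) = 31596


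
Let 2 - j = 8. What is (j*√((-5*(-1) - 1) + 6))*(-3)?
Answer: 18*√10 ≈ 56.921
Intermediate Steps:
j = -6 (j = 2 - 1*8 = 2 - 8 = -6)
(j*√((-5*(-1) - 1) + 6))*(-3) = -6*√((-5*(-1) - 1) + 6)*(-3) = -6*√((5 - 1) + 6)*(-3) = -6*√(4 + 6)*(-3) = -6*√10*(-3) = 18*√10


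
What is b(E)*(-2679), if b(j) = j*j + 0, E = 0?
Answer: 0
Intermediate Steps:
b(j) = j**2 (b(j) = j**2 + 0 = j**2)
b(E)*(-2679) = 0**2*(-2679) = 0*(-2679) = 0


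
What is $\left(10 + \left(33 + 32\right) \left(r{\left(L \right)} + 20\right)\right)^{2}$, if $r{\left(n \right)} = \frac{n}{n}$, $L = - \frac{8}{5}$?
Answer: $1890625$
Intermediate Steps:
$L = - \frac{8}{5}$ ($L = \left(-8\right) \frac{1}{5} = - \frac{8}{5} \approx -1.6$)
$r{\left(n \right)} = 1$
$\left(10 + \left(33 + 32\right) \left(r{\left(L \right)} + 20\right)\right)^{2} = \left(10 + \left(33 + 32\right) \left(1 + 20\right)\right)^{2} = \left(10 + 65 \cdot 21\right)^{2} = \left(10 + 1365\right)^{2} = 1375^{2} = 1890625$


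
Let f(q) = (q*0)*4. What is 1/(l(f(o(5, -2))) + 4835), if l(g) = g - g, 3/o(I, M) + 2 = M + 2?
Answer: 1/4835 ≈ 0.00020683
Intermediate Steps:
o(I, M) = 3/M (o(I, M) = 3/(-2 + (M + 2)) = 3/(-2 + (2 + M)) = 3/M)
f(q) = 0 (f(q) = 0*4 = 0)
l(g) = 0
1/(l(f(o(5, -2))) + 4835) = 1/(0 + 4835) = 1/4835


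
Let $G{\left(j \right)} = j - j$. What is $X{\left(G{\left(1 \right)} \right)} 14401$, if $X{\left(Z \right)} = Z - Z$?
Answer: $0$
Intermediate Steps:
$G{\left(j \right)} = 0$
$X{\left(Z \right)} = 0$
$X{\left(G{\left(1 \right)} \right)} 14401 = 0 \cdot 14401 = 0$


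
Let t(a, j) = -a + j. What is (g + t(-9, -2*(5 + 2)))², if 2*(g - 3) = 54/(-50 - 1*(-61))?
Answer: 25/121 ≈ 0.20661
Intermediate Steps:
g = 60/11 (g = 3 + (54/(-50 - 1*(-61)))/2 = 3 + (54/(-50 + 61))/2 = 3 + (54/11)/2 = 3 + (54*(1/11))/2 = 3 + (½)*(54/11) = 3 + 27/11 = 60/11 ≈ 5.4545)
t(a, j) = j - a
(g + t(-9, -2*(5 + 2)))² = (60/11 + (-2*(5 + 2) - 1*(-9)))² = (60/11 + (-2*7 + 9))² = (60/11 + (-14 + 9))² = (60/11 - 5)² = (5/11)² = 25/121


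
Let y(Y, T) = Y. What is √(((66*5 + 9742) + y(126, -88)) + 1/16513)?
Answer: 5*√2270026271/2359 ≈ 100.99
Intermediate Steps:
√(((66*5 + 9742) + y(126, -88)) + 1/16513) = √(((66*5 + 9742) + 126) + 1/16513) = √(((330 + 9742) + 126) + 1/16513) = √((10072 + 126) + 1/16513) = √(10198 + 1/16513) = √(168399575/16513) = 5*√2270026271/2359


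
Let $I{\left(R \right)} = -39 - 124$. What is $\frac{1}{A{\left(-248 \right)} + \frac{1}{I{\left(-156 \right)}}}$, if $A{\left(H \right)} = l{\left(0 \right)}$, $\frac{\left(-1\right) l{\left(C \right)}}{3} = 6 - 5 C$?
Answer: $- \frac{163}{2935} \approx -0.055537$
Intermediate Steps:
$I{\left(R \right)} = -163$ ($I{\left(R \right)} = -39 - 124 = -163$)
$l{\left(C \right)} = -18 + 15 C$ ($l{\left(C \right)} = - 3 \left(6 - 5 C\right) = -18 + 15 C$)
$A{\left(H \right)} = -18$ ($A{\left(H \right)} = -18 + 15 \cdot 0 = -18 + 0 = -18$)
$\frac{1}{A{\left(-248 \right)} + \frac{1}{I{\left(-156 \right)}}} = \frac{1}{-18 + \frac{1}{-163}} = \frac{1}{-18 - \frac{1}{163}} = \frac{1}{- \frac{2935}{163}} = - \frac{163}{2935}$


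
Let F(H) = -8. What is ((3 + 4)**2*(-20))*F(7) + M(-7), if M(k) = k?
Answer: 7833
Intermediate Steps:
((3 + 4)**2*(-20))*F(7) + M(-7) = ((3 + 4)**2*(-20))*(-8) - 7 = (7**2*(-20))*(-8) - 7 = (49*(-20))*(-8) - 7 = -980*(-8) - 7 = 7840 - 7 = 7833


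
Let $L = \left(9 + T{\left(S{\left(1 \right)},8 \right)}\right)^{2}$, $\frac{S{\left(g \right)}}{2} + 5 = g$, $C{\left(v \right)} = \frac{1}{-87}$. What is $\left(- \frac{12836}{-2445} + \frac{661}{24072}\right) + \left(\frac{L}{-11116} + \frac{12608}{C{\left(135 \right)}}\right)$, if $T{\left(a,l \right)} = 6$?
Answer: $- \frac{19934275074940343}{18173437240} \approx -1.0969 \cdot 10^{6}$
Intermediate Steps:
$C{\left(v \right)} = - \frac{1}{87}$
$S{\left(g \right)} = -10 + 2 g$
$L = 225$ ($L = \left(9 + 6\right)^{2} = 15^{2} = 225$)
$\left(- \frac{12836}{-2445} + \frac{661}{24072}\right) + \left(\frac{L}{-11116} + \frac{12608}{C{\left(135 \right)}}\right) = \left(- \frac{12836}{-2445} + \frac{661}{24072}\right) + \left(\frac{225}{-11116} + \frac{12608}{- \frac{1}{87}}\right) = \left(\left(-12836\right) \left(- \frac{1}{2445}\right) + 661 \cdot \frac{1}{24072}\right) + \left(225 \left(- \frac{1}{11116}\right) + 12608 \left(-87\right)\right) = \left(\frac{12836}{2445} + \frac{661}{24072}\right) - \frac{12193096161}{11116} = \frac{34511593}{6539560} - \frac{12193096161}{11116} = - \frac{19934275074940343}{18173437240}$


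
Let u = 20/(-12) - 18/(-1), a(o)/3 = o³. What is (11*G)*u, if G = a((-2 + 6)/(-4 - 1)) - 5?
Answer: -440363/375 ≈ -1174.3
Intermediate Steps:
a(o) = 3*o³
u = 49/3 (u = 20*(-1/12) - 18*(-1) = -5/3 + 18 = 49/3 ≈ 16.333)
G = -817/125 (G = 3*((-2 + 6)/(-4 - 1))³ - 5 = 3*(4/(-5))³ - 5 = 3*(4*(-⅕))³ - 5 = 3*(-⅘)³ - 5 = 3*(-64/125) - 5 = -192/125 - 5 = -817/125 ≈ -6.5360)
(11*G)*u = (11*(-817/125))*(49/3) = -8987/125*49/3 = -440363/375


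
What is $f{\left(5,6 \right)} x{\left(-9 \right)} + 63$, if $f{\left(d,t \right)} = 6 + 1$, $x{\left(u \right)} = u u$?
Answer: $630$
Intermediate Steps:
$x{\left(u \right)} = u^{2}$
$f{\left(d,t \right)} = 7$
$f{\left(5,6 \right)} x{\left(-9 \right)} + 63 = 7 \left(-9\right)^{2} + 63 = 7 \cdot 81 + 63 = 567 + 63 = 630$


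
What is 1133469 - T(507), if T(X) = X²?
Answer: 876420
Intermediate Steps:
1133469 - T(507) = 1133469 - 1*507² = 1133469 - 1*257049 = 1133469 - 257049 = 876420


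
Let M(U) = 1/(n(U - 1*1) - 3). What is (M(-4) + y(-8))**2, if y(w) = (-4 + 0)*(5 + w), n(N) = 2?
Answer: 121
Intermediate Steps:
y(w) = -20 - 4*w (y(w) = -4*(5 + w) = -20 - 4*w)
M(U) = -1 (M(U) = 1/(2 - 3) = 1/(-1) = -1)
(M(-4) + y(-8))**2 = (-1 + (-20 - 4*(-8)))**2 = (-1 + (-20 + 32))**2 = (-1 + 12)**2 = 11**2 = 121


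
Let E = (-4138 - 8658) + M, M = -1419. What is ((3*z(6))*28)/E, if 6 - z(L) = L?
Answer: 0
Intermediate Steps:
z(L) = 6 - L
E = -14215 (E = (-4138 - 8658) - 1419 = -12796 - 1419 = -14215)
((3*z(6))*28)/E = ((3*(6 - 1*6))*28)/(-14215) = ((3*(6 - 6))*28)*(-1/14215) = ((3*0)*28)*(-1/14215) = (0*28)*(-1/14215) = 0*(-1/14215) = 0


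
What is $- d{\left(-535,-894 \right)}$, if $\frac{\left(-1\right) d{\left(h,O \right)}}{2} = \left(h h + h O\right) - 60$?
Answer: $1528910$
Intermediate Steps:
$d{\left(h,O \right)} = 120 - 2 h^{2} - 2 O h$ ($d{\left(h,O \right)} = - 2 \left(\left(h h + h O\right) - 60\right) = - 2 \left(\left(h^{2} + O h\right) - 60\right) = - 2 \left(-60 + h^{2} + O h\right) = 120 - 2 h^{2} - 2 O h$)
$- d{\left(-535,-894 \right)} = - (120 - 2 \left(-535\right)^{2} - \left(-1788\right) \left(-535\right)) = - (120 - 572450 - 956580) = \left(-1\right) \left(-1528910\right) = 1528910$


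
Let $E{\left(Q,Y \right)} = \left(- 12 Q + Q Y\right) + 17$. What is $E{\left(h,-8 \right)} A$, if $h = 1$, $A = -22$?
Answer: $66$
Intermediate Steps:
$E{\left(Q,Y \right)} = 17 - 12 Q + Q Y$
$E{\left(h,-8 \right)} A = \left(17 - 12 + 1 \left(-8\right)\right) \left(-22\right) = \left(17 - 12 - 8\right) \left(-22\right) = \left(-3\right) \left(-22\right) = 66$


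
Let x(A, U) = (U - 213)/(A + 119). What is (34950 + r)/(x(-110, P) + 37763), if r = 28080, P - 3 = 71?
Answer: 283635/169864 ≈ 1.6698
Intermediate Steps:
P = 74 (P = 3 + 71 = 74)
x(A, U) = (-213 + U)/(119 + A)
(34950 + r)/(x(-110, P) + 37763) = (34950 + 28080)/((-213 + 74)/(119 - 110) + 37763) = 63030/(-139/9 + 37763) = 63030/(339728/9) = 63030*(9/339728) = 283635/169864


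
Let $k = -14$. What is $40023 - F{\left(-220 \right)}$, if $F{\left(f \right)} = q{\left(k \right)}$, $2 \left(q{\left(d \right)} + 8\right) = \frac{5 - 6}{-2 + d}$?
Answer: $\frac{1280991}{32} \approx 40031.0$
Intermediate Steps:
$q{\left(d \right)} = -8 - \frac{1}{2 \left(-2 + d\right)}$ ($q{\left(d \right)} = -8 + \frac{\left(5 - 6\right) \frac{1}{-2 + d}}{2} = -8 + \frac{\left(-1\right) \frac{1}{-2 + d}}{2} = -8 - \frac{1}{2 \left(-2 + d\right)}$)
$F{\left(f \right)} = - \frac{255}{32}$ ($F{\left(f \right)} = \frac{31 - -224}{2 \left(-2 - 14\right)} = \frac{31 + 224}{2 \left(-16\right)} = \frac{1}{2} \left(- \frac{1}{16}\right) 255 = - \frac{255}{32}$)
$40023 - F{\left(-220 \right)} = 40023 - - \frac{255}{32} = 40023 + \frac{255}{32} = \frac{1280991}{32}$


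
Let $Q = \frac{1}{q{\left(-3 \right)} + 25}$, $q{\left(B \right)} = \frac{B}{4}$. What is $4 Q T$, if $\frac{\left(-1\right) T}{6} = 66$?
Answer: $- \frac{6336}{97} \approx -65.32$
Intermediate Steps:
$q{\left(B \right)} = \frac{B}{4}$ ($q{\left(B \right)} = B \frac{1}{4} = \frac{B}{4}$)
$T = -396$ ($T = \left(-6\right) 66 = -396$)
$Q = \frac{4}{97}$ ($Q = \frac{1}{\frac{1}{4} \left(-3\right) + 25} = \frac{1}{- \frac{3}{4} + 25} = \frac{1}{\frac{97}{4}} = \frac{4}{97} \approx 0.041237$)
$4 Q T = 4 \cdot \frac{4}{97} \left(-396\right) = \frac{16}{97} \left(-396\right) = - \frac{6336}{97}$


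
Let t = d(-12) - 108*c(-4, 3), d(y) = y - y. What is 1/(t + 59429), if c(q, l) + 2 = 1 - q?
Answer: 1/59105 ≈ 1.6919e-5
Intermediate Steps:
c(q, l) = -1 - q (c(q, l) = -2 + (1 - q) = -1 - q)
d(y) = 0
t = -324 (t = 0 - 108*(-1 - 1*(-4)) = 0 - 108*(-1 + 4) = 0 - 108*3 = 0 - 324 = -324)
1/(t + 59429) = 1/(-324 + 59429) = 1/59105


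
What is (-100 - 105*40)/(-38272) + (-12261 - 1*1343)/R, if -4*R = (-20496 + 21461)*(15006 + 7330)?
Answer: 370179067/3222358880 ≈ 0.11488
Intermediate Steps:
R = -5388560 (R = -(-20496 + 21461)*(15006 + 7330)/4 = -965*22336/4 = -¼*21554240 = -5388560)
(-100 - 105*40)/(-38272) + (-12261 - 1*1343)/R = (-100 - 105*40)/(-38272) + (-12261 - 1*1343)/(-5388560) = (-100 - 4200)*(-1/38272) + (-12261 - 1343)*(-1/5388560) = -4300*(-1/38272) - 13604*(-1/5388560) = 1075/9568 + 3401/1347140 = 370179067/3222358880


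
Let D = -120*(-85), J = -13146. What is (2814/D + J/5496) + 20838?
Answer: 4055704813/194650 ≈ 20836.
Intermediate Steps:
D = 10200
(2814/D + J/5496) + 20838 = (2814/10200 - 13146/5496) + 20838 = (2814*(1/10200) - 13146*1/5496) + 20838 = (469/1700 - 2191/916) + 20838 = -411887/194650 + 20838 = 4055704813/194650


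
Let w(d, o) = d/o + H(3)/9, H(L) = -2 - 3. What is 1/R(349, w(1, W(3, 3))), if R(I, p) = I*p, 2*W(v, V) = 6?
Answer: -9/698 ≈ -0.012894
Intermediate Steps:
W(v, V) = 3 (W(v, V) = (1/2)*6 = 3)
H(L) = -5
w(d, o) = -5/9 + d/o (w(d, o) = d/o - 5/9 = -5/9 + d/o)
1/R(349, w(1, W(3, 3))) = 1/(349*(-5/9 + 1/3)) = 1/(349*(-2/9)) = 1/(-698/9) = -9/698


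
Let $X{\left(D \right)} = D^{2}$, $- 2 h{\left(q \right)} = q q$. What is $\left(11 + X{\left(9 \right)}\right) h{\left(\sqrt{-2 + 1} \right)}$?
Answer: $46$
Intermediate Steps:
$h{\left(q \right)} = - \frac{q^{2}}{2}$ ($h{\left(q \right)} = - \frac{q q}{2} = - \frac{q^{2}}{2}$)
$\left(11 + X{\left(9 \right)}\right) h{\left(\sqrt{-2 + 1} \right)} = \left(11 + 9^{2}\right) \left(- \frac{\left(\sqrt{-2 + 1}\right)^{2}}{2}\right) = \left(11 + 81\right) \left(- \frac{\left(\sqrt{-1}\right)^{2}}{2}\right) = 92 \left(- \frac{i^{2}}{2}\right) = 92 \left(\left(- \frac{1}{2}\right) \left(-1\right)\right) = 92 \cdot \frac{1}{2} = 46$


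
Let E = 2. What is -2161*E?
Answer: -4322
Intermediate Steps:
-2161*E = -2161*2 = -4322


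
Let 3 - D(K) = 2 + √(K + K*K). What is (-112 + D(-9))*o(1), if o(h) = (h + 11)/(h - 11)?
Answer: 666/5 + 36*√2/5 ≈ 143.38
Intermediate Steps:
D(K) = 1 - √(K + K²) (D(K) = 3 - (2 + √(K + K*K)) = 3 - (2 + √(K + K²)) = 3 + (-2 - √(K + K²)) = 1 - √(K + K²))
o(h) = (11 + h)/(-11 + h)
(-112 + D(-9))*o(1) = (-112 + (1 - √(-9*(1 - 9))))*((11 + 1)/(-11 + 1)) = (-112 + (1 - √(-9*(-8))))*(12/(-10)) = (-112 + (1 - √72))*(-⅒*12) = (-112 + (1 - 6*√2))*(-6/5) = (-111 - 6*√2)*(-6/5) = 666/5 + 36*√2/5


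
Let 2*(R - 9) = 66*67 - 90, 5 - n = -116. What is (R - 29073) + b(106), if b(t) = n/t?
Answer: -2851067/106 ≈ -26897.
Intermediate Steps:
n = 121 (n = 5 - 1*(-116) = 5 + 116 = 121)
b(t) = 121/t
R = 2175 (R = 9 + (66*67 - 90)/2 = 9 + (4422 - 90)/2 = 9 + (1/2)*4332 = 9 + 2166 = 2175)
(R - 29073) + b(106) = (2175 - 29073) + 121/106 = -26898 + 121*(1/106) = -26898 + 121/106 = -2851067/106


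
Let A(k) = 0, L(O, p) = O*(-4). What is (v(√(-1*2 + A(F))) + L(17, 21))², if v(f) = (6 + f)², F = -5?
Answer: 868 - 816*I*√2 ≈ 868.0 - 1154.0*I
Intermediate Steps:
L(O, p) = -4*O
(v(√(-1*2 + A(F))) + L(17, 21))² = ((6 + √(-1*2 + 0))² - 4*17)² = ((6 + √(-2 + 0))² - 68)² = ((6 + √(-2))² - 68)² = ((6 + I*√2)² - 68)² = (-68 + (6 + I*√2)²)²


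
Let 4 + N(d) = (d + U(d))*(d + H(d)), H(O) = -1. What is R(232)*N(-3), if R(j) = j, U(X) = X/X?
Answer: 928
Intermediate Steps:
U(X) = 1
N(d) = -4 + (1 + d)*(-1 + d) (N(d) = -4 + (d + 1)*(d - 1) = -4 + (1 + d)*(-1 + d))
R(232)*N(-3) = 232*(-5 + (-3)²) = 232*(-5 + 9) = 232*4 = 928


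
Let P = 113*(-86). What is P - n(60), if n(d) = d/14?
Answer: -68056/7 ≈ -9722.3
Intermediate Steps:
n(d) = d/14 (n(d) = d*(1/14) = d/14)
P = -9718
P - n(60) = -9718 - 60/14 = -9718 - 1*30/7 = -9718 - 30/7 = -68056/7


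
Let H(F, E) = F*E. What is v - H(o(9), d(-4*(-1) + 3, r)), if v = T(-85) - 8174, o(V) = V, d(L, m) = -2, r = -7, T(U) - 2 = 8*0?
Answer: -8154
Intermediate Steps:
T(U) = 2 (T(U) = 2 + 8*0 = 2 + 0 = 2)
v = -8172 (v = 2 - 8174 = -8172)
H(F, E) = E*F
v - H(o(9), d(-4*(-1) + 3, r)) = -8172 - (-2)*9 = -8172 - 1*(-18) = -8172 + 18 = -8154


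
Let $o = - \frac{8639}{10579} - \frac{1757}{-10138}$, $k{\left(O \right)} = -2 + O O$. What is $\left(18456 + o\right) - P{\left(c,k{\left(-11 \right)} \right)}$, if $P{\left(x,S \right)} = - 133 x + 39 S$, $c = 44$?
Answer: $\frac{2109214827755}{107249902} \approx 19666.0$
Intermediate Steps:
$k{\left(O \right)} = -2 + O^{2}$
$o = - \frac{68994879}{107249902}$ ($o = \left(-8639\right) \frac{1}{10579} - - \frac{1757}{10138} = - \frac{8639}{10579} + \frac{1757}{10138} = - \frac{68994879}{107249902} \approx -0.64331$)
$\left(18456 + o\right) - P{\left(c,k{\left(-11 \right)} \right)} = \left(18456 - \frac{68994879}{107249902}\right) - \left(\left(-133\right) 44 + 39 \left(-2 + \left(-11\right)^{2}\right)\right) = \frac{1979335196433}{107249902} - \left(-5852 + 39 \left(-2 + 121\right)\right) = \frac{1979335196433}{107249902} - \left(-5852 + 39 \cdot 119\right) = \frac{1979335196433}{107249902} - \left(-5852 + 4641\right) = \frac{1979335196433}{107249902} - -1211 = \frac{1979335196433}{107249902} + 1211 = \frac{2109214827755}{107249902}$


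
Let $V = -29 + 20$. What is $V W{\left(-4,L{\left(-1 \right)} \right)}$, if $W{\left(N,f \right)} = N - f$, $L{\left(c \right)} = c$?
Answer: $27$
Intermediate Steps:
$V = -9$
$V W{\left(-4,L{\left(-1 \right)} \right)} = - 9 \left(-4 - -1\right) = - 9 \left(-4 + 1\right) = \left(-9\right) \left(-3\right) = 27$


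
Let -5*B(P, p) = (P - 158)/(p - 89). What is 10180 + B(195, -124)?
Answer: 10841737/1065 ≈ 10180.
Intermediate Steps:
B(P, p) = -(-158 + P)/(5*(-89 + p)) (B(P, p) = -(P - 158)/(5*(p - 89)) = -(-158 + P)/(5*(-89 + p)))
10180 + B(195, -124) = 10180 + (158 - 1*195)/(5*(-89 - 124)) = 10180 + (1/5)*(158 - 195)/(-213) = 10180 + (1/5)*(-1/213)*(-37) = 10180 + 37/1065 = 10841737/1065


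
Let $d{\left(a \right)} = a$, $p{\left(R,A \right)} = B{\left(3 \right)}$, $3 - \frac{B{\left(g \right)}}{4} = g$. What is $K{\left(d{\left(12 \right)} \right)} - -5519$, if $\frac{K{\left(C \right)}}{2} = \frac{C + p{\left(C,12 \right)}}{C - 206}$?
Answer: $\frac{535331}{97} \approx 5518.9$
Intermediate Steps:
$B{\left(g \right)} = 12 - 4 g$
$p{\left(R,A \right)} = 0$ ($p{\left(R,A \right)} = 12 - 12 = 0$)
$K{\left(C \right)} = \frac{2 C}{-206 + C}$ ($K{\left(C \right)} = 2 \frac{C + 0}{C - 206} = 2 \frac{C}{-206 + C} = \frac{2 C}{-206 + C}$)
$K{\left(d{\left(12 \right)} \right)} - -5519 = 2 \cdot 12 \frac{1}{-206 + 12} - -5519 = 2 \cdot 12 \frac{1}{-194} + 5519 = 2 \cdot 12 \left(- \frac{1}{194}\right) + 5519 = - \frac{12}{97} + 5519 = \frac{535331}{97}$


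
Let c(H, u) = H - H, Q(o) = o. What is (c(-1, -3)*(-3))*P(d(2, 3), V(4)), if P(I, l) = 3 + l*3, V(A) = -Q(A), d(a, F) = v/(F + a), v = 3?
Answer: 0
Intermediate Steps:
d(a, F) = 3/(F + a)
c(H, u) = 0
V(A) = -A
P(I, l) = 3 + 3*l
(c(-1, -3)*(-3))*P(d(2, 3), V(4)) = (0*(-3))*(3 + 3*(-1*4)) = 0*(3 + 3*(-4)) = 0*(3 - 12) = 0*(-9) = 0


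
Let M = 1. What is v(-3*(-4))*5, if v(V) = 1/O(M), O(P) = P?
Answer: 5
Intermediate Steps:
v(V) = 1 (v(V) = 1/1 = 1)
v(-3*(-4))*5 = 1*5 = 5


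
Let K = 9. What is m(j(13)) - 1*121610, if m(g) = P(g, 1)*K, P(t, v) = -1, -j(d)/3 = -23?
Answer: -121619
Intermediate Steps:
j(d) = 69 (j(d) = -3*(-23) = 69)
m(g) = -9 (m(g) = -1*9 = -9)
m(j(13)) - 1*121610 = -9 - 1*121610 = -9 - 121610 = -121619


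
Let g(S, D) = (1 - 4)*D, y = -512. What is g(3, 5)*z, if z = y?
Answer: 7680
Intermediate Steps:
g(S, D) = -3*D
z = -512
g(3, 5)*z = -3*5*(-512) = -15*(-512) = 7680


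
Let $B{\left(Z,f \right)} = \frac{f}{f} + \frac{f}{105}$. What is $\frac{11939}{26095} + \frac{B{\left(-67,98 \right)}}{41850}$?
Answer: $\frac{1499092801}{3276227250} \approx 0.45757$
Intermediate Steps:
$B{\left(Z,f \right)} = 1 + \frac{f}{105}$ ($B{\left(Z,f \right)} = 1 + f \frac{1}{105} = 1 + \frac{f}{105}$)
$\frac{11939}{26095} + \frac{B{\left(-67,98 \right)}}{41850} = \frac{11939}{26095} + \frac{1 + \frac{1}{105} \cdot 98}{41850} = 11939 \cdot \frac{1}{26095} + \left(1 + \frac{14}{15}\right) \frac{1}{41850} = \frac{11939}{26095} + \frac{29}{15} \cdot \frac{1}{41850} = \frac{11939}{26095} + \frac{29}{627750} = \frac{1499092801}{3276227250}$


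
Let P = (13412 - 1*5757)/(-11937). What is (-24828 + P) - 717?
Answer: -304938320/11937 ≈ -25546.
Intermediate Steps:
P = -7655/11937 (P = (13412 - 5757)*(-1/11937) = 7655*(-1/11937) = -7655/11937 ≈ -0.64128)
(-24828 + P) - 717 = (-24828 - 7655/11937) - 717 = -296379491/11937 - 717 = -304938320/11937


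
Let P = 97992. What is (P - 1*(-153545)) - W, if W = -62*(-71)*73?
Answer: -69809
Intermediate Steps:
W = 321346 (W = 4402*73 = 321346)
(P - 1*(-153545)) - W = (97992 - 1*(-153545)) - 1*321346 = (97992 + 153545) - 321346 = 251537 - 321346 = -69809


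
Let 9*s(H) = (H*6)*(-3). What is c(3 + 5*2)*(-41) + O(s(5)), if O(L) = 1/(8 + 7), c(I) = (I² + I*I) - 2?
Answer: -206639/15 ≈ -13776.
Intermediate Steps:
c(I) = -2 + 2*I² (c(I) = (I² + I²) - 2 = 2*I² - 2 = -2 + 2*I²)
s(H) = -2*H (s(H) = ((H*6)*(-3))/9 = ((6*H)*(-3))/9 = (-18*H)/9 = -2*H)
O(L) = 1/15
c(3 + 5*2)*(-41) + O(s(5)) = (-2 + 2*(3 + 5*2)²)*(-41) + 1/15 = (-2 + 2*(3 + 10)²)*(-41) + 1/15 = (-2 + 2*13²)*(-41) + 1/15 = (-2 + 2*169)*(-41) + 1/15 = (-2 + 338)*(-41) + 1/15 = 336*(-41) + 1/15 = -13776 + 1/15 = -206639/15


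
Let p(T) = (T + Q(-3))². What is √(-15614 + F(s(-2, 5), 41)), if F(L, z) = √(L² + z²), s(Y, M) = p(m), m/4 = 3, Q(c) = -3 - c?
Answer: √(-15614 + √22417) ≈ 124.36*I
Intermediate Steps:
m = 12 (m = 4*3 = 12)
p(T) = T² (p(T) = (T + (-3 - 1*(-3)))² = (T + (-3 + 3))² = (T + 0)² = T²)
s(Y, M) = 144 (s(Y, M) = 12² = 144)
√(-15614 + F(s(-2, 5), 41)) = √(-15614 + √(144² + 41²)) = √(-15614 + √(20736 + 1681)) = √(-15614 + √22417)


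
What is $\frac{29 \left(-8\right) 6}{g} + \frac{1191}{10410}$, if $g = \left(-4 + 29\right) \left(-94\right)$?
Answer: $\frac{576319}{815450} \approx 0.70675$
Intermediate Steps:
$g = -2350$ ($g = 25 \left(-94\right) = -2350$)
$\frac{29 \left(-8\right) 6}{g} + \frac{1191}{10410} = \frac{29 \left(-8\right) 6}{-2350} + \frac{1191}{10410} = \left(-232\right) 6 \left(- \frac{1}{2350}\right) + 1191 \cdot \frac{1}{10410} = \left(-1392\right) \left(- \frac{1}{2350}\right) + \frac{397}{3470} = \frac{696}{1175} + \frac{397}{3470} = \frac{576319}{815450}$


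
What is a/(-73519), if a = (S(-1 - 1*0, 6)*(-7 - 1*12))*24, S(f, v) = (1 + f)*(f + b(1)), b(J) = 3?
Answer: 0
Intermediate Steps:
S(f, v) = (1 + f)*(3 + f) (S(f, v) = (1 + f)*(f + 3) = (1 + f)*(3 + f))
a = 0 (a = ((3 + (-1 - 1*0)² + 4*(-1 - 1*0))*(-7 - 1*12))*24 = ((3 + (-1 + 0)² + 4*(-1 + 0))*(-7 - 12))*24 = ((3 + (-1)² + 4*(-1))*(-19))*24 = ((3 + 1 - 4)*(-19))*24 = (0*(-19))*24 = 0*24 = 0)
a/(-73519) = 0/(-73519) = 0*(-1/73519) = 0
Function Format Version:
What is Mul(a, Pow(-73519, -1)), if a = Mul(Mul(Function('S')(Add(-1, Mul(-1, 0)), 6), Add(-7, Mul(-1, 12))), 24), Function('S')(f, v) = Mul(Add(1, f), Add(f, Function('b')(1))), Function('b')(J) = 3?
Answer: 0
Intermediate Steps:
Function('S')(f, v) = Mul(Add(1, f), Add(3, f)) (Function('S')(f, v) = Mul(Add(1, f), Add(f, 3)) = Mul(Add(1, f), Add(3, f)))
a = 0 (a = Mul(Mul(Add(3, Pow(Add(-1, Mul(-1, 0)), 2), Mul(4, Add(-1, Mul(-1, 0)))), Add(-7, Mul(-1, 12))), 24) = Mul(Mul(Add(3, Pow(Add(-1, 0), 2), Mul(4, Add(-1, 0))), Add(-7, -12)), 24) = Mul(Mul(Add(3, Pow(-1, 2), Mul(4, -1)), -19), 24) = Mul(Mul(Add(3, 1, -4), -19), 24) = Mul(Mul(0, -19), 24) = Mul(0, 24) = 0)
Mul(a, Pow(-73519, -1)) = Mul(0, Pow(-73519, -1)) = Mul(0, Rational(-1, 73519)) = 0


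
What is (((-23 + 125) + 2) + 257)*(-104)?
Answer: -37544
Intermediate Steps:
(((-23 + 125) + 2) + 257)*(-104) = ((102 + 2) + 257)*(-104) = (104 + 257)*(-104) = 361*(-104) = -37544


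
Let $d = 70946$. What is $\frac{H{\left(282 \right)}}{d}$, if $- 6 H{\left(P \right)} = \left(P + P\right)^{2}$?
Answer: $- \frac{26508}{35473} \approx -0.74727$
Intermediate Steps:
$H{\left(P \right)} = - \frac{2 P^{2}}{3}$ ($H{\left(P \right)} = - \frac{\left(P + P\right)^{2}}{6} = - \frac{\left(2 P\right)^{2}}{6} = - \frac{4 P^{2}}{6} = - \frac{2 P^{2}}{3}$)
$\frac{H{\left(282 \right)}}{d} = \frac{\left(- \frac{2}{3}\right) 282^{2}}{70946} = \left(- \frac{2}{3}\right) 79524 \cdot \frac{1}{70946} = \left(-53016\right) \frac{1}{70946} = - \frac{26508}{35473}$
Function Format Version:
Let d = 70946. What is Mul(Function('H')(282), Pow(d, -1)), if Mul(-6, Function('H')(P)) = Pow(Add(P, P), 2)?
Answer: Rational(-26508, 35473) ≈ -0.74727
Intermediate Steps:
Function('H')(P) = Mul(Rational(-2, 3), Pow(P, 2)) (Function('H')(P) = Mul(Rational(-1, 6), Pow(Add(P, P), 2)) = Mul(Rational(-1, 6), Pow(Mul(2, P), 2)) = Mul(Rational(-1, 6), Mul(4, Pow(P, 2))) = Mul(Rational(-2, 3), Pow(P, 2)))
Mul(Function('H')(282), Pow(d, -1)) = Mul(Mul(Rational(-2, 3), Pow(282, 2)), Pow(70946, -1)) = Mul(Mul(Rational(-2, 3), 79524), Rational(1, 70946)) = Mul(-53016, Rational(1, 70946)) = Rational(-26508, 35473)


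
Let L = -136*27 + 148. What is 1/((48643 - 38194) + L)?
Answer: 1/6925 ≈ 0.00014440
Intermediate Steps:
L = -3524 (L = -3672 + 148 = -3524)
1/((48643 - 38194) + L) = 1/((48643 - 38194) - 3524) = 1/(10449 - 3524) = 1/6925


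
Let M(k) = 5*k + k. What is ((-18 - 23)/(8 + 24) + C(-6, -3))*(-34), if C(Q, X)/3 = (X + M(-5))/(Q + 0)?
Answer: -8279/16 ≈ -517.44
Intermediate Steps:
M(k) = 6*k
C(Q, X) = 3*(-30 + X)/Q (C(Q, X) = 3*((X + 6*(-5))/(Q + 0)) = 3*((X - 30)/Q) = 3*((-30 + X)/Q) = 3*(-30 + X)/Q)
((-18 - 23)/(8 + 24) + C(-6, -3))*(-34) = ((-18 - 23)/(8 + 24) + 3*(-30 - 3)/(-6))*(-34) = (-41/32 + 3*(-⅙)*(-33))*(-34) = (-41*1/32 + 33/2)*(-34) = (-41/32 + 33/2)*(-34) = (487/32)*(-34) = -8279/16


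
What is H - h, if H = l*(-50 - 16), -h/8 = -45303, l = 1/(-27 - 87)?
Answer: -6886045/19 ≈ -3.6242e+5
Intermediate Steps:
l = -1/114 (l = 1/(-114) = -1/114 ≈ -0.0087719)
h = 362424 (h = -8*(-45303) = 362424)
H = 11/19 (H = -(-50 - 16)/114 = -1/114*(-66) = 11/19 ≈ 0.57895)
H - h = 11/19 - 1*362424 = 11/19 - 362424 = -6886045/19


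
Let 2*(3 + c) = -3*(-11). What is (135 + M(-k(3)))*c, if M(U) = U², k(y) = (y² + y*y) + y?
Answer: 7776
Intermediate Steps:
k(y) = y + 2*y² (k(y) = (y² + y²) + y = 2*y² + y = y + 2*y²)
c = 27/2 (c = -3 + (-3*(-11))/2 = -3 + (½)*33 = -3 + 33/2 = 27/2 ≈ 13.500)
(135 + M(-k(3)))*c = (135 + (-3*(1 + 2*3))²)*(27/2) = (135 + (-3*(1 + 6))²)*(27/2) = (135 + (-3*7)²)*(27/2) = (135 + (-1*21)²)*(27/2) = (135 + (-21)²)*(27/2) = (135 + 441)*(27/2) = 576*(27/2) = 7776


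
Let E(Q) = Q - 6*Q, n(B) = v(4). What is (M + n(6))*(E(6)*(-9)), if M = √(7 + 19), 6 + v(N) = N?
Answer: -540 + 270*√26 ≈ 836.74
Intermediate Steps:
v(N) = -6 + N
n(B) = -2 (n(B) = -6 + 4 = -2)
M = √26 ≈ 5.0990
E(Q) = -5*Q (E(Q) = Q - 6*Q = -5*Q)
(M + n(6))*(E(6)*(-9)) = (√26 - 2)*(-5*6*(-9)) = (-2 + √26)*(-30*(-9)) = (-2 + √26)*270 = -540 + 270*√26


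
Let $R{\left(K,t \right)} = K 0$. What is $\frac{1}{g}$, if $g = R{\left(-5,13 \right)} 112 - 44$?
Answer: $- \frac{1}{44} \approx -0.022727$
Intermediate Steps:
$R{\left(K,t \right)} = 0$
$g = -44$ ($g = 0 \cdot 112 - 44 = 0 - 44 = -44$)
$\frac{1}{g} = \frac{1}{-44} = - \frac{1}{44}$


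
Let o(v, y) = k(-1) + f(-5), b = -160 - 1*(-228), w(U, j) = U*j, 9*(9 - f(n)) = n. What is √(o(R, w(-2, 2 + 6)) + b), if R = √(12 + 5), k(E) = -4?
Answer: √662/3 ≈ 8.5764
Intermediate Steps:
f(n) = 9 - n/9
b = 68 (b = -160 + 228 = 68)
R = √17 ≈ 4.1231
o(v, y) = 50/9 (o(v, y) = -4 + (9 - ⅑*(-5)) = -4 + (9 + 5/9) = -4 + 86/9 = 50/9)
√(o(R, w(-2, 2 + 6)) + b) = √(50/9 + 68) = √(662/9) = √662/3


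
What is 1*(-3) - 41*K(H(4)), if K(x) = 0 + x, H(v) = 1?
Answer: -44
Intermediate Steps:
K(x) = x
1*(-3) - 41*K(H(4)) = 1*(-3) - 41*1 = -3 - 41 = -44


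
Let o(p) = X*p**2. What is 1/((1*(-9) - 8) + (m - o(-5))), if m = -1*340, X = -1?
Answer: -1/332 ≈ -0.0030120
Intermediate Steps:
o(p) = -p**2
m = -340
1/((1*(-9) - 8) + (m - o(-5))) = 1/((1*(-9) - 8) + (-340 - (-1)*(-5)**2)) = 1/((-9 - 8) + (-340 - (-1)*25)) = 1/(-17 + (-340 - 1*(-25))) = 1/(-17 + (-340 + 25)) = 1/(-17 - 315) = 1/(-332) = -1/332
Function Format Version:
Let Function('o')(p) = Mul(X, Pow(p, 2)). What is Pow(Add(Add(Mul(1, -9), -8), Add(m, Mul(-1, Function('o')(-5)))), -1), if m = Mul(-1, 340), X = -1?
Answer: Rational(-1, 332) ≈ -0.0030120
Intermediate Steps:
Function('o')(p) = Mul(-1, Pow(p, 2))
m = -340
Pow(Add(Add(Mul(1, -9), -8), Add(m, Mul(-1, Function('o')(-5)))), -1) = Pow(Add(Add(Mul(1, -9), -8), Add(-340, Mul(-1, Mul(-1, Pow(-5, 2))))), -1) = Pow(Add(Add(-9, -8), Add(-340, Mul(-1, Mul(-1, 25)))), -1) = Pow(Add(-17, Add(-340, Mul(-1, -25))), -1) = Pow(Add(-17, Add(-340, 25)), -1) = Pow(Add(-17, -315), -1) = Pow(-332, -1) = Rational(-1, 332)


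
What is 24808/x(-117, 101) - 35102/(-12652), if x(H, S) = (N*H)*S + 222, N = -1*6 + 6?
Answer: 80415865/702186 ≈ 114.52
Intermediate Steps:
N = 0 (N = -6 + 6 = 0)
x(H, S) = 222 (x(H, S) = (0*H)*S + 222 = 0*S + 222 = 0 + 222 = 222)
24808/x(-117, 101) - 35102/(-12652) = 24808/222 - 35102/(-12652) = 24808*(1/222) - 35102*(-1/12652) = 12404/111 + 17551/6326 = 80415865/702186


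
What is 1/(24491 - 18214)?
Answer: 1/6277 ≈ 0.00015931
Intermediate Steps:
1/(24491 - 18214) = 1/6277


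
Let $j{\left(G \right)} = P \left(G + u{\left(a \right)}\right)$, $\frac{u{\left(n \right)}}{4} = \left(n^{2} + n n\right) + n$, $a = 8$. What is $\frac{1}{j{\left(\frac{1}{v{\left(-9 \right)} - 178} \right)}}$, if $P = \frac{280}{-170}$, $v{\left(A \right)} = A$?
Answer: $- \frac{3179}{2848356} \approx -0.0011161$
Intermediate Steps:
$P = - \frac{28}{17}$ ($P = 280 \left(- \frac{1}{170}\right) = - \frac{28}{17} \approx -1.6471$)
$u{\left(n \right)} = 4 n + 8 n^{2}$ ($u{\left(n \right)} = 4 \left(\left(n^{2} + n n\right) + n\right) = 4 \left(\left(n^{2} + n^{2}\right) + n\right) = 4 \left(2 n^{2} + n\right) = 4 \left(n + 2 n^{2}\right) = 4 n + 8 n^{2}$)
$j{\left(G \right)} = -896 - \frac{28 G}{17}$ ($j{\left(G \right)} = - \frac{28 \left(G + 4 \cdot 8 \left(1 + 2 \cdot 8\right)\right)}{17} = - \frac{28 \left(G + 4 \cdot 8 \left(1 + 16\right)\right)}{17} = - \frac{28 \left(G + 4 \cdot 8 \cdot 17\right)}{17} = - \frac{28 \left(G + 544\right)}{17} = - \frac{28 \left(544 + G\right)}{17} = -896 - \frac{28 G}{17}$)
$\frac{1}{j{\left(\frac{1}{v{\left(-9 \right)} - 178} \right)}} = \frac{1}{-896 - \frac{28}{17 \left(-9 - 178\right)}} = \frac{1}{-896 - \frac{28}{17 \left(-187\right)}} = \frac{1}{-896 - - \frac{28}{3179}} = \frac{1}{-896 + \frac{28}{3179}} = \frac{1}{- \frac{2848356}{3179}} = - \frac{3179}{2848356}$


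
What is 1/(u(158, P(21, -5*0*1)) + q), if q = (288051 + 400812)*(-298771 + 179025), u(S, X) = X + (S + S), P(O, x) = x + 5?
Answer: -1/82488588477 ≈ -1.2123e-11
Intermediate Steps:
P(O, x) = 5 + x
u(S, X) = X + 2*S
q = -82488588798 (q = 688863*(-119746) = -82488588798)
1/(u(158, P(21, -5*0*1)) + q) = 1/(((5 - 5*0*1) + 2*158) - 82488588798) = 1/(((5 + 0*1) + 316) - 82488588798) = 1/(((5 + 0) + 316) - 82488588798) = 1/((5 + 316) - 82488588798) = 1/(321 - 82488588798) = 1/(-82488588477) = -1/82488588477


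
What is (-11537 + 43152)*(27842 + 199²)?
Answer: 2132210445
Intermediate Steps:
(-11537 + 43152)*(27842 + 199²) = 31615*(27842 + 39601) = 31615*67443 = 2132210445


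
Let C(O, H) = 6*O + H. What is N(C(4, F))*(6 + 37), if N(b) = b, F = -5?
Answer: 817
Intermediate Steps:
C(O, H) = H + 6*O
N(C(4, F))*(6 + 37) = (-5 + 6*4)*(6 + 37) = (-5 + 24)*43 = 19*43 = 817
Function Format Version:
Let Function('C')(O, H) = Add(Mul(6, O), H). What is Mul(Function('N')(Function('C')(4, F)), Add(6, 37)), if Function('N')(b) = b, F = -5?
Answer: 817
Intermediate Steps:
Function('C')(O, H) = Add(H, Mul(6, O))
Mul(Function('N')(Function('C')(4, F)), Add(6, 37)) = Mul(Add(-5, Mul(6, 4)), Add(6, 37)) = Mul(Add(-5, 24), 43) = Mul(19, 43) = 817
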